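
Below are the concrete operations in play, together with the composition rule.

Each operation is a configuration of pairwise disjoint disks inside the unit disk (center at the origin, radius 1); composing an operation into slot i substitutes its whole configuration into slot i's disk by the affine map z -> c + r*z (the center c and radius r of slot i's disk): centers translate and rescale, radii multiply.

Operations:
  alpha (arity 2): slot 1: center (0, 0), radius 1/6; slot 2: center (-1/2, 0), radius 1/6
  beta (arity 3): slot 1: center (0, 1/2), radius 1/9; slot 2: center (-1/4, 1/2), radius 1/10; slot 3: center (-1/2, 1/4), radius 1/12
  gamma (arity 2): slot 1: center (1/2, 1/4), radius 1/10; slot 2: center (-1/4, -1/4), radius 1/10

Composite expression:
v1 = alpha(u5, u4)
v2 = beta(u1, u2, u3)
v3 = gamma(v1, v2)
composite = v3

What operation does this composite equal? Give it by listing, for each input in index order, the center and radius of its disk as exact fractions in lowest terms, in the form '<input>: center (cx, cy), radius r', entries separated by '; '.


Each u-disk chains the slot maps above it in gamma; radii multiply.
tracing u5 down its 2-map path: center (1/2, 1/4), radius 1/60
tracing u4 down its 2-map path: center (9/20, 1/4), radius 1/60
tracing u1 down its 2-map path: center (-1/4, -1/5), radius 1/90
tracing u2 down its 2-map path: center (-11/40, -1/5), radius 1/100
tracing u3 down its 2-map path: center (-3/10, -9/40), radius 1/120

u1: center (-1/4, -1/5), radius 1/90; u2: center (-11/40, -1/5), radius 1/100; u3: center (-3/10, -9/40), radius 1/120; u4: center (9/20, 1/4), radius 1/60; u5: center (1/2, 1/4), radius 1/60


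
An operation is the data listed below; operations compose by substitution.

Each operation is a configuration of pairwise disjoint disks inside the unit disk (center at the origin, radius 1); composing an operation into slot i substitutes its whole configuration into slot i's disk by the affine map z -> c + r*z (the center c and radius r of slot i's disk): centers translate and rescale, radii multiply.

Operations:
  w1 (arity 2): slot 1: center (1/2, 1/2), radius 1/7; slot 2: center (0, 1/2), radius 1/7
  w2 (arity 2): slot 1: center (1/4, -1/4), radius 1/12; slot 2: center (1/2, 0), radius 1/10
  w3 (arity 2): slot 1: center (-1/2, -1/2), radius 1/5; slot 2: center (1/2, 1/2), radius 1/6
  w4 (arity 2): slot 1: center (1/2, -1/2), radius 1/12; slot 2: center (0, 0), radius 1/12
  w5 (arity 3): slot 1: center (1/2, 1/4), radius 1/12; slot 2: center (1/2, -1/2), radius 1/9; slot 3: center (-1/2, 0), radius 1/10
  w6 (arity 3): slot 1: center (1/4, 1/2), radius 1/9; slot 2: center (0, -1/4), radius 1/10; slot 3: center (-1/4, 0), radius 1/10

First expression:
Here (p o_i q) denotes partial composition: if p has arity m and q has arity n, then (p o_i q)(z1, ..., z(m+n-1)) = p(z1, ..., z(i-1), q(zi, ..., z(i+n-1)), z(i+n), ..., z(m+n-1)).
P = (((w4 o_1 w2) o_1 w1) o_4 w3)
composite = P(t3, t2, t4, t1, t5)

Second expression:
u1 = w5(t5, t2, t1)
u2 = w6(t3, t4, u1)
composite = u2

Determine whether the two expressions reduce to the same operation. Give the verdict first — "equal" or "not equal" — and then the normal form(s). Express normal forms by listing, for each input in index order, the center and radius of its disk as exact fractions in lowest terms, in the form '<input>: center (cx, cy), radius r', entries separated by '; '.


Normal form of the first expression: t1: center (-1/24, -1/24), radius 1/60; t2: center (25/48, -149/288), radius 1/1008; t3: center (151/288, -149/288), radius 1/1008; t4: center (13/24, -1/2), radius 1/120; t5: center (1/24, 1/24), radius 1/72
Normal form of the second expression: t1: center (-3/10, 0), radius 1/100; t2: center (-1/5, -1/20), radius 1/90; t3: center (1/4, 1/2), radius 1/9; t4: center (0, -1/4), radius 1/10; t5: center (-1/5, 1/40), radius 1/120
The forms do not match — not equal.

not equal: they reduce to t1: center (-1/24, -1/24), radius 1/60; t2: center (25/48, -149/288), radius 1/1008; t3: center (151/288, -149/288), radius 1/1008; t4: center (13/24, -1/2), radius 1/120; t5: center (1/24, 1/24), radius 1/72 and t1: center (-3/10, 0), radius 1/100; t2: center (-1/5, -1/20), radius 1/90; t3: center (1/4, 1/2), radius 1/9; t4: center (0, -1/4), radius 1/10; t5: center (-1/5, 1/40), radius 1/120


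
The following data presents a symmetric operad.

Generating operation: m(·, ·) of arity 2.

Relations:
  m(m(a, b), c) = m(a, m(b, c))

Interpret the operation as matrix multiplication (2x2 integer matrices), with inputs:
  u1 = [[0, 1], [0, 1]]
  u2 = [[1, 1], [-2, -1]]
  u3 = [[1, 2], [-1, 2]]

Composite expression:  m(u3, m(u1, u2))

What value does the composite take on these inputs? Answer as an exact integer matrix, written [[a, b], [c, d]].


[[-6, -3], [-2, -1]]

m(u1, u2) = [[-2, -1], [-2, -1]]
m(u3, m(u1, u2)) = [[-6, -3], [-2, -1]]


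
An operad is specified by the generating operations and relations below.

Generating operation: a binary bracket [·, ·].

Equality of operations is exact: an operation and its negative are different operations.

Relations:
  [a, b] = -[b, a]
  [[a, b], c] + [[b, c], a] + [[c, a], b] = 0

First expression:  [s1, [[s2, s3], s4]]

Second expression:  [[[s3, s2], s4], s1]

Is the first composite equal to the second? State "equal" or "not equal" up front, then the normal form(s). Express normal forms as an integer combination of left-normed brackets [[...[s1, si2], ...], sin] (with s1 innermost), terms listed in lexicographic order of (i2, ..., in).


equal — both sides give [[[s1, s2], s3], s4] - [[[s1, s3], s2], s4] - [[[s1, s4], s2], s3] + [[[s1, s4], s3], s2]


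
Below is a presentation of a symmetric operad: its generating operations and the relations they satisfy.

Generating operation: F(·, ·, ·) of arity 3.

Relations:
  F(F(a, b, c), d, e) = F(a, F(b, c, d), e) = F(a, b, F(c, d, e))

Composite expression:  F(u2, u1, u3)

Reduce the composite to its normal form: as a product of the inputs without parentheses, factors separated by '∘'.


u2 ∘ u1 ∘ u3

The F-tree's shape is irrelevant; the u-reading-order decides.
F(u2, u1, u3) reduces to u2 ∘ u1 ∘ u3


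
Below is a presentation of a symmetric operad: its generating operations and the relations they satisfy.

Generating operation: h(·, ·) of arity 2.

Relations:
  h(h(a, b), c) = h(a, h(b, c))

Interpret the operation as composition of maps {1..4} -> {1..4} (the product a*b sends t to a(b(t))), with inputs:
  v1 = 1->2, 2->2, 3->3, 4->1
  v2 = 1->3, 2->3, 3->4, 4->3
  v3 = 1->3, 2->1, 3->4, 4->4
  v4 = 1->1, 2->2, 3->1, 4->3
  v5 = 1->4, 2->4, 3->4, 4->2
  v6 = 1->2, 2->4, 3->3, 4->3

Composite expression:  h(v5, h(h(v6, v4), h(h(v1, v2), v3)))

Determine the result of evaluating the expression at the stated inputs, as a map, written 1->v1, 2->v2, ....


1->4, 2->4, 3->4, 4->4

h(v6, v4) = 1->2, 2->4, 3->2, 4->3
h(v1, v2) = 1->3, 2->3, 3->1, 4->3
h(h(v1, v2), v3) = 1->1, 2->3, 3->3, 4->3
h(h(v6, v4), h(h(v1, v2), v3)) = 1->2, 2->2, 3->2, 4->2
h(v5, h(h(v6, v4), h(h(v1, v2), v3))) = 1->4, 2->4, 3->4, 4->4


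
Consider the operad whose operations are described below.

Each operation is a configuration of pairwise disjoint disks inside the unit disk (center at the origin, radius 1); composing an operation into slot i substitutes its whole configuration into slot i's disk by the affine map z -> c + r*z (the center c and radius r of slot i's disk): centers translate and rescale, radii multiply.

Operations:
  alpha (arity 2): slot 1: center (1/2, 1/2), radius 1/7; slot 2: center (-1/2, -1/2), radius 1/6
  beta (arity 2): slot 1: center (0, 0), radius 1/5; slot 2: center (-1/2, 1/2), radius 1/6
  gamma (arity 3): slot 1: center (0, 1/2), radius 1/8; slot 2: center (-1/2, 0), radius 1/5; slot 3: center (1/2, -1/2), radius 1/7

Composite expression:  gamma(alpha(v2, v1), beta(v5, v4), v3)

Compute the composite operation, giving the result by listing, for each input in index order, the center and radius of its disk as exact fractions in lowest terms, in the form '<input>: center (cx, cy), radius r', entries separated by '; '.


v1: center (-1/16, 7/16), radius 1/48; v2: center (1/16, 9/16), radius 1/56; v3: center (1/2, -1/2), radius 1/7; v4: center (-3/5, 1/10), radius 1/30; v5: center (-1/2, 0), radius 1/25

Affine substitution under gamma: radii multiply and v-centers shift.
v2 passes through 2 substitutions, ending at center (1/16, 9/16), radius 1/56
v1 passes through 2 substitutions, ending at center (-1/16, 7/16), radius 1/48
v5 passes through 2 substitutions, ending at center (-1/2, 0), radius 1/25
v4 passes through 2 substitutions, ending at center (-3/5, 1/10), radius 1/30
v3 passes through 1 substitution, ending at center (1/2, -1/2), radius 1/7


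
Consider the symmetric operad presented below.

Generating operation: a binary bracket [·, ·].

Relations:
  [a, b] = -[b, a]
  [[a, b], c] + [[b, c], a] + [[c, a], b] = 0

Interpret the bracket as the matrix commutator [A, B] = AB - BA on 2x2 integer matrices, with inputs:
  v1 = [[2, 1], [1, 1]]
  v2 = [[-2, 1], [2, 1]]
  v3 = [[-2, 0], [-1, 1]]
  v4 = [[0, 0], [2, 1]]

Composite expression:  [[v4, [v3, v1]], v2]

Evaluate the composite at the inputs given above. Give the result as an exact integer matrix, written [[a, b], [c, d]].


[[0, 21], [-42, 0]]

[v3, v1] = [[1, -3], [2, -1]]
[v4, [v3, v1]] = [[6, 3], [6, -6]]
[[v4, [v3, v1]], v2] = [[0, 21], [-42, 0]]


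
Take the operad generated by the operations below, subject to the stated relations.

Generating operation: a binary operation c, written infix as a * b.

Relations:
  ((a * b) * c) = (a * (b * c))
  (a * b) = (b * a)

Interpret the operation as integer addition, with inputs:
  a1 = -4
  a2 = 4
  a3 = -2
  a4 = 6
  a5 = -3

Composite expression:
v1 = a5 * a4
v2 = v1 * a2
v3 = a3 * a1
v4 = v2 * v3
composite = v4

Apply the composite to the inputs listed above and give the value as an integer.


1

(a5 * a4) = 3
((a5 * a4) * a2) = 7
(a3 * a1) = -6
(((a5 * a4) * a2) * (a3 * a1)) = 1


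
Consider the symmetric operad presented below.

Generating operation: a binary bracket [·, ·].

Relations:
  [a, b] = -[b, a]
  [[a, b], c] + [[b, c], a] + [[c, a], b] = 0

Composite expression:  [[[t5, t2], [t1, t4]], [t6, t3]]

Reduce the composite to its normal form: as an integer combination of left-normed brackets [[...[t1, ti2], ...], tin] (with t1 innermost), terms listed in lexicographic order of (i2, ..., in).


-[[[[[t1, t4], t2], t5], t3], t6] + [[[[[t1, t4], t2], t5], t6], t3] + [[[[[t1, t4], t5], t2], t3], t6] - [[[[[t1, t4], t5], t2], t6], t3]

Antisymmetry and Jacobi reduce to t1-anchored left-normed brackets.
Composite bracket: [[[t5, t2], [t1, t4]], [t6, t3]]
The bracket unfolds into 32 signed words via [a, b] = ab - ba (2^5 = 32).
Only words starting with t1 matter:
  the word t1t4t2t5t3t6 carries sign -1 and contributes -[[[[[t1, t4], t2], t5], t3], t6]
  the word t1t4t2t5t6t3 carries sign +1 and contributes +[[[[[t1, t4], t2], t5], t6], t3]
  the word t1t4t5t2t3t6 carries sign +1 and contributes +[[[[[t1, t4], t5], t2], t3], t6]
  the word t1t4t5t2t6t3 carries sign -1 and contributes -[[[[[t1, t4], t5], t2], t6], t3]


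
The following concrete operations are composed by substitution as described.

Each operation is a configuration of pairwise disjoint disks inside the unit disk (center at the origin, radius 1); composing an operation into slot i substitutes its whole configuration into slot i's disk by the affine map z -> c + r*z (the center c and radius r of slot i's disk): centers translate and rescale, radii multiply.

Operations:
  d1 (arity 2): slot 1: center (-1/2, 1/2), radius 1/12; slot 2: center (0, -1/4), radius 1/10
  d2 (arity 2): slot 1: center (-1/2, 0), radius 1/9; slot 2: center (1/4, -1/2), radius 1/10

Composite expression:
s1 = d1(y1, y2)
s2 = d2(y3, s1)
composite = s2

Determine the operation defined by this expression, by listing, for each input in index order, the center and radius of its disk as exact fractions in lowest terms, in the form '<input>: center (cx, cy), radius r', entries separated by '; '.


y1: center (1/5, -9/20), radius 1/120; y2: center (1/4, -21/40), radius 1/100; y3: center (-1/2, 0), radius 1/9


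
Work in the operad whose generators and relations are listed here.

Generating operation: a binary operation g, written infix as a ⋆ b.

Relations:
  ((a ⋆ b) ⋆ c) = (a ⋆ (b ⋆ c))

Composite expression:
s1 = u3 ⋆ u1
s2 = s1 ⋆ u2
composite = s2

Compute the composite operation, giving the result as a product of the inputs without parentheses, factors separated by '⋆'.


Under associativity of g, the answer is the u's in reading order.
(u3 ⋆ u1) flattens to u3 ⋆ u1
((u3 ⋆ u1) ⋆ u2) flattens to u3 ⋆ u1 ⋆ u2

u3 ⋆ u1 ⋆ u2


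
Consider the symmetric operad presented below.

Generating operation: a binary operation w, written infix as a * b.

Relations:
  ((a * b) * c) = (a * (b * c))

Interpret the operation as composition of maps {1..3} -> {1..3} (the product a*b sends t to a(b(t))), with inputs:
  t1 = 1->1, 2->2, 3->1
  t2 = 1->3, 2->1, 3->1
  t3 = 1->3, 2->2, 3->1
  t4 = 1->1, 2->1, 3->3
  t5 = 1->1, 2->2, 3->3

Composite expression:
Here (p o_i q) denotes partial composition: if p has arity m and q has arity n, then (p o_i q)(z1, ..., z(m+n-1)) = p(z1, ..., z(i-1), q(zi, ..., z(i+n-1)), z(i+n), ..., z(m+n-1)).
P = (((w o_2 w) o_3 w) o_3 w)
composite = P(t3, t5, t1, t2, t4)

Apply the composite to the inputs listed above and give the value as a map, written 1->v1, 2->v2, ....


1->3, 2->3, 3->3


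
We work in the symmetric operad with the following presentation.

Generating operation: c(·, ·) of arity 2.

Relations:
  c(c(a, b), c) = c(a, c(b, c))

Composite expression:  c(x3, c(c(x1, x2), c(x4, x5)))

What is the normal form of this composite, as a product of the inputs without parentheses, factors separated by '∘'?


x3 ∘ x1 ∘ x2 ∘ x4 ∘ x5

Every regrouping of c is equal, so read the x-inputs in written order.
c(x1, x2) linearizes to x1 ∘ x2
c(x4, x5) linearizes to x4 ∘ x5
c(c(x1, x2), c(x4, x5)) linearizes to x1 ∘ x2 ∘ x4 ∘ x5
c(x3, c(c(x1, x2), c(x4, x5))) linearizes to x3 ∘ x1 ∘ x2 ∘ x4 ∘ x5


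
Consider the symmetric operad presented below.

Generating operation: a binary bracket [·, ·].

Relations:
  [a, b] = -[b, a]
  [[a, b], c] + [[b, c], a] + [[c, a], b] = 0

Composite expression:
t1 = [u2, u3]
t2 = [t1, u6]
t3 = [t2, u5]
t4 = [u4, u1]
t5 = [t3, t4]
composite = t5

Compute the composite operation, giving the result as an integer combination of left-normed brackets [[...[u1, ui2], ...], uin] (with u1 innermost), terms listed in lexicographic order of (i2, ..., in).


[[[[[u1, u4], u2], u3], u6], u5] - [[[[[u1, u4], u3], u2], u6], u5] - [[[[[u1, u4], u5], u2], u3], u6] + [[[[[u1, u4], u5], u3], u2], u6] + [[[[[u1, u4], u5], u6], u2], u3] - [[[[[u1, u4], u5], u6], u3], u2] - [[[[[u1, u4], u6], u2], u3], u5] + [[[[[u1, u4], u6], u3], u2], u5]


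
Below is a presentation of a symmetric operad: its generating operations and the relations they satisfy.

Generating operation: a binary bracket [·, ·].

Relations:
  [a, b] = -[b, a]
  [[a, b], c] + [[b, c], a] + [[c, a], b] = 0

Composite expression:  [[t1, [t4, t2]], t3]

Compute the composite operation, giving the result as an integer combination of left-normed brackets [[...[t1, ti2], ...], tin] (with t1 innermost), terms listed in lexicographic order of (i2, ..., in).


-[[[t1, t2], t4], t3] + [[[t1, t4], t2], t3]

Expand each bracket as ab - ba; the t1-initial words give the coefficients.
Composite bracket: [[t1, [t4, t2]], t3]
Under [a, b] = ab - ba we get 8 signed associative words (2^3 = 8).
Only words starting with t1 matter:
  sign of t1t2t4t3 is -1, so it contributes -[[[t1, t2], t4], t3]
  sign of t1t4t2t3 is +1, so it contributes +[[[t1, t4], t2], t3]


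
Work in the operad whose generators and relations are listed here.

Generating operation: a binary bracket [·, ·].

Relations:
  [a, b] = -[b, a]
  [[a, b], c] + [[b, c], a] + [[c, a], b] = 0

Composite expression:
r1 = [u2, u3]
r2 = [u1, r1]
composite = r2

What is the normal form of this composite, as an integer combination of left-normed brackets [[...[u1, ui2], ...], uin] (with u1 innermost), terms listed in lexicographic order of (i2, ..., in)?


A multilinear Lie element is pinned by u1-initial words (u1 innermost).
Composite bracket: [u1, [u2, u3]]
Expanding via [a, b] = ab - ba: 4 signed words (2^2 = 4).
Only words starting with u1 matter:
  from u1u2u3, sign +1: term +[[u1, u2], u3]
  from u1u3u2, sign -1: term -[[u1, u3], u2]

[[u1, u2], u3] - [[u1, u3], u2]


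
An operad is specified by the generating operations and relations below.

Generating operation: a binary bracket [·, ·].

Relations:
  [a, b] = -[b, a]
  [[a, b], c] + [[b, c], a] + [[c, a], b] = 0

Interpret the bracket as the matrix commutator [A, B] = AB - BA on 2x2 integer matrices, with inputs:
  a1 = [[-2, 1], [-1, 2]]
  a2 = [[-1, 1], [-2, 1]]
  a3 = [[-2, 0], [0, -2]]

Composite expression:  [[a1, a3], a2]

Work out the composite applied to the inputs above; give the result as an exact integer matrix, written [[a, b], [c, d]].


[a1, a3] = [[0, 0], [0, 0]]
[[a1, a3], a2] = [[0, 0], [0, 0]]

[[0, 0], [0, 0]]


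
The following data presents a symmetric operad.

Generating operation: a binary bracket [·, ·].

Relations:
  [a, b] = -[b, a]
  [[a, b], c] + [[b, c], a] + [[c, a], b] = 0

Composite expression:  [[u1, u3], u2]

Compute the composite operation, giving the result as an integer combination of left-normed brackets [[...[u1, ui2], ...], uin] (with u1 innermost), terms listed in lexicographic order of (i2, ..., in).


[[u1, u3], u2]

Left-normed coefficients sit on the u1-initial expansion words.
Composite bracket: [[u1, u3], u2]
Full expansion: 4 signed words from ab - ba (2^2 = 4).
Only words starting with u1 matter:
  word u1u3u2 has sign +1, contributing +[[u1, u3], u2]


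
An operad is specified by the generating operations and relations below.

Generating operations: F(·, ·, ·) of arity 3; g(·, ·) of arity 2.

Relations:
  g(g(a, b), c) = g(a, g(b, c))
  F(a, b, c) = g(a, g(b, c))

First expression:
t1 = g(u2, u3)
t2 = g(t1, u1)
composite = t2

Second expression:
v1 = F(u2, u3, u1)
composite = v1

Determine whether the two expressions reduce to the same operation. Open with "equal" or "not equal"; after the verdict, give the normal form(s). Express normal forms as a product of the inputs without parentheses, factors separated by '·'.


equal; both compose to u2 · u3 · u1

Normal form of the first expression: u2 · u3 · u1
Normal form of the second expression: u2 · u3 · u1
Identical normal forms: equal.


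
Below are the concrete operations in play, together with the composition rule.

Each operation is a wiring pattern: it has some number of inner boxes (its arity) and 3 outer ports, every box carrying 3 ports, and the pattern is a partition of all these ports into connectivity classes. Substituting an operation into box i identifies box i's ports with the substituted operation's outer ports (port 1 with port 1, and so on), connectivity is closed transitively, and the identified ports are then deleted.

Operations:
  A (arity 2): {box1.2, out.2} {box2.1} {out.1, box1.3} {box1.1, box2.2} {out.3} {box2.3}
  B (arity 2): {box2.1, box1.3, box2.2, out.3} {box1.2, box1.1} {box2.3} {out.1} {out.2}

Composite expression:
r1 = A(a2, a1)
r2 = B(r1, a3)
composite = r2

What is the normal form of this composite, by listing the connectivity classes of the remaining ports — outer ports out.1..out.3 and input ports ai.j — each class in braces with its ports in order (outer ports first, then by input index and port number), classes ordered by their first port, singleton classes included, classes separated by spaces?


{out.1} {out.2} {out.3, a3.1, a3.2} {a1.1} {a1.2, a2.1} {a1.3} {a2.2, a2.3} {a3.3}

After gluing at B, chains via deleted ports link the a-ports.
composing A on (a2, a1), with out.j its own outer ports: {out.1, a2.3} {out.2, a2.2} {out.3} {a1.1} {a1.2, a2.1} {a1.3}
composing B on (a2, a1, a3), with out.j its own outer ports: {out.1} {out.2} {out.3, a3.1, a3.2} {a1.1} {a1.2, a2.1} {a1.3} {a2.2, a2.3} {a3.3}


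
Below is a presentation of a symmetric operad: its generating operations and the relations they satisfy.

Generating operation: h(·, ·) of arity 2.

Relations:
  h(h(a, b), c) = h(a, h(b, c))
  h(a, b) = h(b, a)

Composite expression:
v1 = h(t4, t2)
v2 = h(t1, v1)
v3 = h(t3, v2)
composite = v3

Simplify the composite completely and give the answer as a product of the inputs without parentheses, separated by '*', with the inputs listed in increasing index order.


t1 * t2 * t3 * t4

Both nesting and order wash out for h; what remains is which t's occur.
h(t4, t2) reduces to t4 * t2
h(t1, h(t4, t2)) reduces to t1 * t4 * t2
h(t3, h(t1, h(t4, t2))) reduces to t3 * t1 * t4 * t2
the factors in increasing index order: t1 * t2 * t3 * t4


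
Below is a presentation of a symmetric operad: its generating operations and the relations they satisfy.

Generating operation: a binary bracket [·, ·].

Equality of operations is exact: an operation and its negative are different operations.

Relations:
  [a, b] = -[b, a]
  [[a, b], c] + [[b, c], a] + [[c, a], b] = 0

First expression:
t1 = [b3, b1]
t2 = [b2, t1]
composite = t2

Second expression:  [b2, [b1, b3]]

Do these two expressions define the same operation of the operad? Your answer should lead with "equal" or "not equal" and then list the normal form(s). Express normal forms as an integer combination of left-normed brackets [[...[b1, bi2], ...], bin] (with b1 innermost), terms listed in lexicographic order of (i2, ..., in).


The first expression, normalized: [[b1, b3], b2]
The second expression, normalized: -[[b1, b3], b2]
Distinct normal forms: not equal.

not equal; the first gives [[b1, b3], b2] and the second -[[b1, b3], b2]


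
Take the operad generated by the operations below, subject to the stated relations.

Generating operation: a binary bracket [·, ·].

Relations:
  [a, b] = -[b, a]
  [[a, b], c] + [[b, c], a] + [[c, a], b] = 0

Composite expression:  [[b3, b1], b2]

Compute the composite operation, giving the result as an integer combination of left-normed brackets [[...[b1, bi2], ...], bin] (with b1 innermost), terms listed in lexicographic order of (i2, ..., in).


-[[b1, b3], b2]

Antisymmetry and Jacobi reduce to b1-anchored left-normed brackets.
Composite bracket: [[b3, b1], b2]
The bracket unfolds into 4 signed words via [a, b] = ab - ba (2^2 = 4).
Keep just the words that open with b1:
  the word b1b3b2 carries sign -1 and contributes -[[b1, b3], b2]


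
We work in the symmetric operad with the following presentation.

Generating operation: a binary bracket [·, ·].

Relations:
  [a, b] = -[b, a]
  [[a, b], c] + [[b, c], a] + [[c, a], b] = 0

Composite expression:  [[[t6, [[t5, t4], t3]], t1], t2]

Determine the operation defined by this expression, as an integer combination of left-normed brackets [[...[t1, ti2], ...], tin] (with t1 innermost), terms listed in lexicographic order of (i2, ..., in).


Antisymmetry and Jacobi reduce to t1-anchored left-normed brackets.
Composite bracket: [[[t6, [[t5, t4], t3]], t1], t2]
The bracket unfolds into 32 signed words via [a, b] = ab - ba (2^5 = 32).
Collect the words opening with t1:
  from t1t3t4t5t6t2, sign +1: term +[[[[[t1, t3], t4], t5], t6], t2]
  from t1t3t5t4t6t2, sign -1: term -[[[[[t1, t3], t5], t4], t6], t2]
  from t1t4t5t3t6t2, sign -1: term -[[[[[t1, t4], t5], t3], t6], t2]
  from t1t5t4t3t6t2, sign +1: term +[[[[[t1, t5], t4], t3], t6], t2]
  from t1t6t3t4t5t2, sign -1: term -[[[[[t1, t6], t3], t4], t5], t2]
  from t1t6t3t5t4t2, sign +1: term +[[[[[t1, t6], t3], t5], t4], t2]
  from t1t6t4t5t3t2, sign +1: term +[[[[[t1, t6], t4], t5], t3], t2]
  from t1t6t5t4t3t2, sign -1: term -[[[[[t1, t6], t5], t4], t3], t2]

[[[[[t1, t3], t4], t5], t6], t2] - [[[[[t1, t3], t5], t4], t6], t2] - [[[[[t1, t4], t5], t3], t6], t2] + [[[[[t1, t5], t4], t3], t6], t2] - [[[[[t1, t6], t3], t4], t5], t2] + [[[[[t1, t6], t3], t5], t4], t2] + [[[[[t1, t6], t4], t5], t3], t2] - [[[[[t1, t6], t5], t4], t3], t2]


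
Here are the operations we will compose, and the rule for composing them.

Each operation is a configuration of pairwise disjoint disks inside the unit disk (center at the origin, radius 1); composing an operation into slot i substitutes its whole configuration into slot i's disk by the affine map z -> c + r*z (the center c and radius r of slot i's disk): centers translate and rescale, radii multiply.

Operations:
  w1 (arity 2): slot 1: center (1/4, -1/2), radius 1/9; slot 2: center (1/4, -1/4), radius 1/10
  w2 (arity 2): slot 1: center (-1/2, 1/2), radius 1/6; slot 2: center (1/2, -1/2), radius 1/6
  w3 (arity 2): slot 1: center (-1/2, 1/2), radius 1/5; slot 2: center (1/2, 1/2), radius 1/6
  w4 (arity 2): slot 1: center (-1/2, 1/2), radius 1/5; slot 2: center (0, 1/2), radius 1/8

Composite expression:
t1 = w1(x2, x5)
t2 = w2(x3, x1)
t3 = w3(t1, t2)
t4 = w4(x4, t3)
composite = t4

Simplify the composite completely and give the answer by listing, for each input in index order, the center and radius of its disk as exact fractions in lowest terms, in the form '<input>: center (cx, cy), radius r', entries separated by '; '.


x1: center (7/96, 53/96), radius 1/288; x2: center (-9/160, 11/20), radius 1/360; x3: center (5/96, 55/96), radius 1/288; x4: center (-1/2, 1/2), radius 1/5; x5: center (-9/160, 89/160), radius 1/400


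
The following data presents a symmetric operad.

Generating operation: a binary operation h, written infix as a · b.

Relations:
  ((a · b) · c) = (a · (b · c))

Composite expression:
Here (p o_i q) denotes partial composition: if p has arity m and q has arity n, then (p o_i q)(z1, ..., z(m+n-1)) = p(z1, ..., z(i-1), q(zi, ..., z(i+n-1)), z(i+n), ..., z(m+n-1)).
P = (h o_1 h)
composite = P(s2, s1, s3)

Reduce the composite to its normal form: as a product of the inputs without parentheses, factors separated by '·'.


s2 · s1 · s3

Key point: h is associative — brackets drop, the s-order remains.
(s2 · s1) linearizes to s2 · s1
((s2 · s1) · s3) linearizes to s2 · s1 · s3


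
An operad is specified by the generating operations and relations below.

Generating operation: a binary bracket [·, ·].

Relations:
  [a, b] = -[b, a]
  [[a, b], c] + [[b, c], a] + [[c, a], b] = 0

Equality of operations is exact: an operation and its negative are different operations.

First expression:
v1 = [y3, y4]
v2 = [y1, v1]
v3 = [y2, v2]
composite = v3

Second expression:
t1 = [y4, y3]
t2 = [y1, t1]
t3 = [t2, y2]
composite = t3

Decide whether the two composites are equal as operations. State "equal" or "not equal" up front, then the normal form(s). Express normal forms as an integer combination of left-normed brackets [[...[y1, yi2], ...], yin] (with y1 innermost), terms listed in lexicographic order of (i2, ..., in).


equal; both compose to -[[[y1, y3], y4], y2] + [[[y1, y4], y3], y2]

The first composite normalizes to -[[[y1, y3], y4], y2] + [[[y1, y4], y3], y2]
The second composite normalizes to -[[[y1, y3], y4], y2] + [[[y1, y4], y3], y2]
The normal forms match — equal.


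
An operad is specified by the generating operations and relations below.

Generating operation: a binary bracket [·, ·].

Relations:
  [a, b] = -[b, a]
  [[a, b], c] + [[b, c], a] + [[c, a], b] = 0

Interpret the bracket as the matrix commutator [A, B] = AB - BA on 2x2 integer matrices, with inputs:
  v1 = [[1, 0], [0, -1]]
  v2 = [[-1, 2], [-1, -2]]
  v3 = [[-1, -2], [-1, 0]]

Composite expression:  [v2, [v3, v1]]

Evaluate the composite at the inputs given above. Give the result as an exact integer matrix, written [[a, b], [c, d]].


[[0, 4], [2, 0]]


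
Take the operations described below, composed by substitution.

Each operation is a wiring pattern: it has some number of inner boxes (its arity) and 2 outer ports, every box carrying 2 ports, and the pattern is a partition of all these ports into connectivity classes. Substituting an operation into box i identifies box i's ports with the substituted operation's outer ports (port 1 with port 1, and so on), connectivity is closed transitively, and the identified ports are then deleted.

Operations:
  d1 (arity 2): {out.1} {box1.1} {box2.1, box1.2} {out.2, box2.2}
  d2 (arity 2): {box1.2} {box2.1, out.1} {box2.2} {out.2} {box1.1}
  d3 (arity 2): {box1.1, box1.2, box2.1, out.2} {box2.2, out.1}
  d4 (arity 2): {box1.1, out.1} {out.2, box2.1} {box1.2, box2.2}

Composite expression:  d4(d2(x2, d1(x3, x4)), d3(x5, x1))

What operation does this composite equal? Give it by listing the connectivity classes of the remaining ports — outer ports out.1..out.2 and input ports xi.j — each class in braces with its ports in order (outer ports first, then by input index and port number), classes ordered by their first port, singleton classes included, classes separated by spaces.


{out.1} {out.2, x1.2} {x1.1, x5.1, x5.2} {x2.1} {x2.2} {x3.1} {x3.2, x4.1} {x4.2}

After gluing at d4, chains via deleted ports link the x-ports.
stage d1: inputs (x3, x4), connectivity {out.1} {out.2, x4.2} {x3.1} {x3.2, x4.1}, out.j its boundary
stage d2: inputs (x2, x3, x4), connectivity {out.1} {out.2} {x2.1} {x2.2} {x3.1} {x3.2, x4.1} {x4.2}, out.j its boundary
stage d3: inputs (x5, x1), connectivity {out.1, x1.2} {out.2, x1.1, x5.1, x5.2}, out.j its boundary
stage d4: inputs (x2, x3, x4, x5, x1), connectivity {out.1} {out.2, x1.2} {x1.1, x5.1, x5.2} {x2.1} {x2.2} {x3.1} {x3.2, x4.1} {x4.2}, out.j its boundary


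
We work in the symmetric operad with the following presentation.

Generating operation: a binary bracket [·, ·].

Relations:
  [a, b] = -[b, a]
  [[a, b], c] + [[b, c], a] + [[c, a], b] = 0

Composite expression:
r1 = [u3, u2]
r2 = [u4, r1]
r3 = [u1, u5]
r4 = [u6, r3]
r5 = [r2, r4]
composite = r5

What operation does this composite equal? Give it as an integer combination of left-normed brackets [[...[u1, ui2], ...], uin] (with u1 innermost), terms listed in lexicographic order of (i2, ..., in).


[[[[[u1, u5], u6], u2], u3], u4] - [[[[[u1, u5], u6], u3], u2], u4] - [[[[[u1, u5], u6], u4], u2], u3] + [[[[[u1, u5], u6], u4], u3], u2]

A multilinear Lie element is pinned by u1-initial words (u1 innermost).
Composite bracket: [[u4, [u3, u2]], [u6, [u1, u5]]]
Under [a, b] = ab - ba we get 32 signed associative words (2^5 = 32).
Only words starting with u1 matter:
  the word u1u5u6u2u3u4 carries sign +1 and contributes +[[[[[u1, u5], u6], u2], u3], u4]
  the word u1u5u6u3u2u4 carries sign -1 and contributes -[[[[[u1, u5], u6], u3], u2], u4]
  the word u1u5u6u4u2u3 carries sign -1 and contributes -[[[[[u1, u5], u6], u4], u2], u3]
  the word u1u5u6u4u3u2 carries sign +1 and contributes +[[[[[u1, u5], u6], u4], u3], u2]


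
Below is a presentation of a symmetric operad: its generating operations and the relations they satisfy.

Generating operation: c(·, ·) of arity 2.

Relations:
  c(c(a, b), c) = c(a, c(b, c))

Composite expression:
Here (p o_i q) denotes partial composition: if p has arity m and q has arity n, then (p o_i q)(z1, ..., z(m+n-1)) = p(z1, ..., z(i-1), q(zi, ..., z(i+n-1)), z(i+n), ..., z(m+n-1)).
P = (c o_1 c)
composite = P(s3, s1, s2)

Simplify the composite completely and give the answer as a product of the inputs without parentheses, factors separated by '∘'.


Associativity of c dissolves the nesting; only the s-input order survives.
c(s3, s1) spells out as s3 ∘ s1
c(c(s3, s1), s2) spells out as s3 ∘ s1 ∘ s2

s3 ∘ s1 ∘ s2


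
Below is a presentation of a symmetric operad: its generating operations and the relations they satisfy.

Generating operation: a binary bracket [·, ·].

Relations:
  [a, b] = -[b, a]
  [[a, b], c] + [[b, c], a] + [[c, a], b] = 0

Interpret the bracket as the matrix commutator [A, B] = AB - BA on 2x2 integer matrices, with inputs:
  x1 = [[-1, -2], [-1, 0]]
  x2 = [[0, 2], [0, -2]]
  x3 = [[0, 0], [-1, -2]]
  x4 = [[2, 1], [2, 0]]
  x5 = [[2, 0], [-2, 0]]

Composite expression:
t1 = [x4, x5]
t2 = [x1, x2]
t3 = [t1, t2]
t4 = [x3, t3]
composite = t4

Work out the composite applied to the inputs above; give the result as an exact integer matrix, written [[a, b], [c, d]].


[[0, 0], [-24, 0]]

[x4, x5] = [[-2, -2], [8, 2]]
[x1, x2] = [[2, 2], [-2, -2]]
[[x4, x5], [x1, x2]] = [[-12, 0], [24, 12]]
[x3, [[x4, x5], [x1, x2]]] = [[0, 0], [-24, 0]]


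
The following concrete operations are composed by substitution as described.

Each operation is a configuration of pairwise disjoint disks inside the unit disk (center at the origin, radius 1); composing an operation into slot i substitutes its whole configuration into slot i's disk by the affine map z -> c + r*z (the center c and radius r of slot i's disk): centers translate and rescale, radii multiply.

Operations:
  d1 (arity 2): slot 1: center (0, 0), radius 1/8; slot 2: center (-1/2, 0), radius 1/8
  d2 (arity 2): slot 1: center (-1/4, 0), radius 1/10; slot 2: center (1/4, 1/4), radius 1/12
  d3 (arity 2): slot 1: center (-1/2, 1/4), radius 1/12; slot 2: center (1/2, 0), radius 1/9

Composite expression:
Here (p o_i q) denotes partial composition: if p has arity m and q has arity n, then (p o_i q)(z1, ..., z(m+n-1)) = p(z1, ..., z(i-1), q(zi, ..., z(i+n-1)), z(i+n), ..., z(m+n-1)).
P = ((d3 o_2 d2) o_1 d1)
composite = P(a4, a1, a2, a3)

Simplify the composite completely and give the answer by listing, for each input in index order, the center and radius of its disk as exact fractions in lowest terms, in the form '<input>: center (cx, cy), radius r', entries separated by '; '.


a1: center (-13/24, 1/4), radius 1/96; a2: center (17/36, 0), radius 1/90; a3: center (19/36, 1/36), radius 1/108; a4: center (-1/2, 1/4), radius 1/96

Affine substitution under d3: radii multiply and a-centers shift.
a4 passes through 2 substitutions, ending at center (-1/2, 1/4), radius 1/96
a1 passes through 2 substitutions, ending at center (-13/24, 1/4), radius 1/96
a2 passes through 2 substitutions, ending at center (17/36, 0), radius 1/90
a3 passes through 2 substitutions, ending at center (19/36, 1/36), radius 1/108


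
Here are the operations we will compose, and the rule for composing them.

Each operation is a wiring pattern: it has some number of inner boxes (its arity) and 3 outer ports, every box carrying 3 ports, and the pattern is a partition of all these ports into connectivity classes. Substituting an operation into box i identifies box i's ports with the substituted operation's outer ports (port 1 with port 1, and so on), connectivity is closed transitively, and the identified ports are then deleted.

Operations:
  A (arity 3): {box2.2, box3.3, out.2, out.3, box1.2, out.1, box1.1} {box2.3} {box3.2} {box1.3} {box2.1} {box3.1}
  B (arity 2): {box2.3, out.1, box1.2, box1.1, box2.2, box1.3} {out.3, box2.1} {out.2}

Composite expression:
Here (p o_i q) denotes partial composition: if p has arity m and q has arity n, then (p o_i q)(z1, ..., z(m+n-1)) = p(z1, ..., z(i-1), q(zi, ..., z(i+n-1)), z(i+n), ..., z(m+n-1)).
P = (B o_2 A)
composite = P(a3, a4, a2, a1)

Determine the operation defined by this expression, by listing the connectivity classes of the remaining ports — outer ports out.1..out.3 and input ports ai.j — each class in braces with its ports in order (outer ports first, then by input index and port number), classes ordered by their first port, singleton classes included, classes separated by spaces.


{out.1, out.3, a1.3, a2.2, a3.1, a3.2, a3.3, a4.1, a4.2} {out.2} {a1.1} {a1.2} {a2.1} {a2.3} {a4.3}


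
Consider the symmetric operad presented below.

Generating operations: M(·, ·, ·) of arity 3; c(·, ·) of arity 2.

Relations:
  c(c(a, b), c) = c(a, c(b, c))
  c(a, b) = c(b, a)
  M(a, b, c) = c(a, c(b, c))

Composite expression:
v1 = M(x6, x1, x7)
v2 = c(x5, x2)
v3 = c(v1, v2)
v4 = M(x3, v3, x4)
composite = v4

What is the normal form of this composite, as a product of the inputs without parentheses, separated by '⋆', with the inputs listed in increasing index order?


Shape and order are irrelevant to M; the x-input set decides.
M(x6, x1, x7) reduces to x6 ⋆ x1 ⋆ x7
c(x5, x2) reduces to x5 ⋆ x2
c(M(x6, x1, x7), c(x5, x2)) reduces to x6 ⋆ x1 ⋆ x7 ⋆ x5 ⋆ x2
M(x3, c(M(x6, x1, x7), c(x5, x2)), x4) reduces to x3 ⋆ x6 ⋆ x1 ⋆ x7 ⋆ x5 ⋆ x2 ⋆ x4
commutativity sorts the factors: x1 ⋆ x2 ⋆ x3 ⋆ x4 ⋆ x5 ⋆ x6 ⋆ x7

x1 ⋆ x2 ⋆ x3 ⋆ x4 ⋆ x5 ⋆ x6 ⋆ x7


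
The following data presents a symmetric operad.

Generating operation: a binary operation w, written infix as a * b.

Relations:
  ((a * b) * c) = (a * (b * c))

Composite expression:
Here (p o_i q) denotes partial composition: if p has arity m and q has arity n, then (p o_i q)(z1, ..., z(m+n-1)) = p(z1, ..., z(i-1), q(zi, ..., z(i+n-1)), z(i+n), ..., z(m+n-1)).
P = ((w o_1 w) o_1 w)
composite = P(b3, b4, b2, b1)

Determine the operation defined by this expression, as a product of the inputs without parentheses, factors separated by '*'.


b3 * b4 * b2 * b1


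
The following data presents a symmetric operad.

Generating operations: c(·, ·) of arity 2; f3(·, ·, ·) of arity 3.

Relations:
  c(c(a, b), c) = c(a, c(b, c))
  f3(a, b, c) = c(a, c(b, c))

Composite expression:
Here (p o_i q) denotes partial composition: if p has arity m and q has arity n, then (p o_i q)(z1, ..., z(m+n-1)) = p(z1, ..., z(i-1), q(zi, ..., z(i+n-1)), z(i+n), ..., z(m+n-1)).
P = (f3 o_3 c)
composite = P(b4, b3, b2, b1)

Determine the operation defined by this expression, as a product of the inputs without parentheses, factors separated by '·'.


b4 · b3 · b2 · b1

Key point: f3 is associative — brackets drop, the b-order remains.
c(b2, b1) linearizes to b2 · b1
f3(b4, b3, c(b2, b1)) linearizes to b4 · b3 · b2 · b1


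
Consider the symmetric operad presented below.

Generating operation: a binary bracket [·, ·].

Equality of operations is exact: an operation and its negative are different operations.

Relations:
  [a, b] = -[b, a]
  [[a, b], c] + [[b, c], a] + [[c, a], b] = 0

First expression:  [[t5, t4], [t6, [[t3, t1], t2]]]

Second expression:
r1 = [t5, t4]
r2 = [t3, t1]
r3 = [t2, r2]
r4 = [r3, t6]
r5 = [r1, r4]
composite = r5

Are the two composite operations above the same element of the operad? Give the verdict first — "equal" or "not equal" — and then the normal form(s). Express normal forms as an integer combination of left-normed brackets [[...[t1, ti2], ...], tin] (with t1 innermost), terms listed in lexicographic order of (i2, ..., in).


equal; the common form is [[[[[t1, t3], t2], t6], t4], t5] - [[[[[t1, t3], t2], t6], t5], t4]

Reducing the first expression gives [[[[[t1, t3], t2], t6], t4], t5] - [[[[[t1, t3], t2], t6], t5], t4]
Reducing the second expression gives [[[[[t1, t3], t2], t6], t4], t5] - [[[[[t1, t3], t2], t6], t5], t4]
The normal forms match — equal.


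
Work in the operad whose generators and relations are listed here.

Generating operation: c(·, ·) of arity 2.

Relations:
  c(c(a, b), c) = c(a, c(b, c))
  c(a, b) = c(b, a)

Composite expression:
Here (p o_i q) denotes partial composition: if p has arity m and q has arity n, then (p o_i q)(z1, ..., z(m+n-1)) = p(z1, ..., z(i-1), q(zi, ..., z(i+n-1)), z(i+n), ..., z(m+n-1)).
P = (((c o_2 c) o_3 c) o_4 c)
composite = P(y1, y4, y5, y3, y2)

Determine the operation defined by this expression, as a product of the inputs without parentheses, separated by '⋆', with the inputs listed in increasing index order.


Shape and order are irrelevant to c; the y-input set decides.
c(y3, y2) linearizes to y3 ⋆ y2
c(y5, c(y3, y2)) linearizes to y5 ⋆ y3 ⋆ y2
c(y4, c(y5, c(y3, y2))) linearizes to y4 ⋆ y5 ⋆ y3 ⋆ y2
c(y1, c(y4, c(y5, c(y3, y2)))) linearizes to y1 ⋆ y4 ⋆ y5 ⋆ y3 ⋆ y2
the factors in increasing index order: y1 ⋆ y2 ⋆ y3 ⋆ y4 ⋆ y5

y1 ⋆ y2 ⋆ y3 ⋆ y4 ⋆ y5


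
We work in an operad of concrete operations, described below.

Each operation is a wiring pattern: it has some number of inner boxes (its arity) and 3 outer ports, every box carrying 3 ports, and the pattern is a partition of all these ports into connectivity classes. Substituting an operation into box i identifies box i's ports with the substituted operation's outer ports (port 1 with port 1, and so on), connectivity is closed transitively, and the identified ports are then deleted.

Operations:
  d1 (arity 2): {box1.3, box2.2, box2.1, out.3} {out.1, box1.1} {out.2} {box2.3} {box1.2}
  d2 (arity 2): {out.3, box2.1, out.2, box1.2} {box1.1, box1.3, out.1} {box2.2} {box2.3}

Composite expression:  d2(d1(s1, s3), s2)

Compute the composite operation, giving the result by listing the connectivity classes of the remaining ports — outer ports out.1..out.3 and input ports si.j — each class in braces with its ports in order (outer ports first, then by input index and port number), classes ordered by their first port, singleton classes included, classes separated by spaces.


{out.1, s1.1, s1.3, s3.1, s3.2} {out.2, out.3, s2.1} {s1.2} {s2.2} {s2.3} {s3.3}

After gluing at d2, chains via deleted ports link the s-ports.
through d1, on inputs (s1, s3): {out.1, s1.1} {out.2} {out.3, s1.3, s3.1, s3.2} {s1.2} {s3.3} (out.j = stage outer ports)
through d2, on inputs (s1, s3, s2): {out.1, s1.1, s1.3, s3.1, s3.2} {out.2, out.3, s2.1} {s1.2} {s2.2} {s2.3} {s3.3} (out.j = stage outer ports)
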